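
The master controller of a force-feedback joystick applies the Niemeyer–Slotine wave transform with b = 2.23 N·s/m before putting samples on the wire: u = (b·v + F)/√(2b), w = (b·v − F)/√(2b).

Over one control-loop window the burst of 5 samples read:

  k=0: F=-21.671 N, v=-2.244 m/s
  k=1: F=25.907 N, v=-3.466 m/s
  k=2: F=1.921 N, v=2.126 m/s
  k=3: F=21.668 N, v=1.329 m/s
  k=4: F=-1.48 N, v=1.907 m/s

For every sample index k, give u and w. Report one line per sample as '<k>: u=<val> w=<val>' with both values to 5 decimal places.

k=0: b·v=2.23×(-2.244)=-5.00412; √(2b)=2.11187; u=(-5.00412+(-21.671))/2.11187=-12.63104, w=(-5.00412−(-21.671))/2.11187=7.89200
k=1: b·v=2.23×(-3.466)=-7.72918; √(2b)=2.11187; u=(-7.72918+25.907)/2.11187=8.60745, w=(-7.72918−25.907)/2.11187=-15.92719
k=2: b·v=2.23×2.126=4.74098; √(2b)=2.11187; u=(4.74098+1.921)/2.11187=3.15454, w=(4.74098−1.921)/2.11187=1.33530
k=3: b·v=2.23×1.329=2.96367; √(2b)=2.11187; u=(2.96367+21.668)/2.11187=11.66343, w=(2.96367−21.668)/2.11187=-8.85676
k=4: b·v=2.23×1.907=4.25261; √(2b)=2.11187; u=(4.25261+(-1.48))/2.11187=1.31287, w=(4.25261−(-1.48))/2.11187=2.71447

0: u=-12.63104 w=7.89200
1: u=8.60745 w=-15.92719
2: u=3.15454 w=1.33530
3: u=11.66343 w=-8.85676
4: u=1.31287 w=2.71447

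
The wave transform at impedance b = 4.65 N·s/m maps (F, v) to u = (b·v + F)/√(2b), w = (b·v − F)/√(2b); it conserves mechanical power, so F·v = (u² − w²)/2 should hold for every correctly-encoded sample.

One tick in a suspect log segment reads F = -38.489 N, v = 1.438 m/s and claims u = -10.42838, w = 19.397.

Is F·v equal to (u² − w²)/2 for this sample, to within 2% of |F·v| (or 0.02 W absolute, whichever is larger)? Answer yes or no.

no

F·v = (-38.489)×1.438 = -55.3472 W.
(u² − w²)/2 = (108.7511 − 376.2436)/2 = -133.7462 W.
|Δ| = 78.3991;  2% of max(1, |F·v|) = 1.1069.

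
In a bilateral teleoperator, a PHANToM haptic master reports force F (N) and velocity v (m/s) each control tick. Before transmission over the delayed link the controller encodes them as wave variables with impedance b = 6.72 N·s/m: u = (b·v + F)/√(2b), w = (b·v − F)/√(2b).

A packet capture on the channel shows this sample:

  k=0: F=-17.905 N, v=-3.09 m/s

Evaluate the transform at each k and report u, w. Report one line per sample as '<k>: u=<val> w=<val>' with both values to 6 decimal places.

k=0: b·v=6.72×(-3.09)=-20.764800; √(2b)=3.666061; u=(-20.764800+(-17.905))/3.666061=-10.548053, w=(-20.764800−(-17.905))/3.666061=-0.780074

0: u=-10.548053 w=-0.780074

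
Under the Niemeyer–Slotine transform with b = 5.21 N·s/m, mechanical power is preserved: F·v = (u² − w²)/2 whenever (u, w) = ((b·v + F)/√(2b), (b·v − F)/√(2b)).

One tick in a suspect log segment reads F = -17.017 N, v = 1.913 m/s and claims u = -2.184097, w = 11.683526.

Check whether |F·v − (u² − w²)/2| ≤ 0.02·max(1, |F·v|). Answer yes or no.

no

F·v = (-17.017)×1.913 = -32.553521 W.
(u² − w²)/2 = (4.770280 − 136.504780)/2 = -65.867250 W.
|Δ| = 33.313729;  2% of max(1, |F·v|) = 0.651070.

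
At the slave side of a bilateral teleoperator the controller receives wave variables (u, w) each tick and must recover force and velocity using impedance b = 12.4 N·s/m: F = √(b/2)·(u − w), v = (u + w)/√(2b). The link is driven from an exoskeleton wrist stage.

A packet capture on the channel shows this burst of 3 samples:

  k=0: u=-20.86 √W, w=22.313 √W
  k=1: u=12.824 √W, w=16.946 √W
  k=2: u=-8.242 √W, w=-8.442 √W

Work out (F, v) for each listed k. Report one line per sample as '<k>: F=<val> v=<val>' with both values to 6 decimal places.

0: F=-107.499903 v=0.291769
1: F=-10.263697 v=5.977960
2: F=0.497996 v=-3.350228

k=0: u−w=-43.173000, u+w=1.453000; √(b/2)=2.489980, √(2b)=4.979960; F=2.489980×(-43.173)=-107.499903, v=1.453000/4.979960=0.291769
k=1: u−w=-4.122000, u+w=29.770000; √(b/2)=2.489980, √(2b)=4.979960; F=2.489980×(-4.122)=-10.263697, v=29.770000/4.979960=5.977960
k=2: u−w=0.200000, u+w=-16.684000; √(b/2)=2.489980, √(2b)=4.979960; F=2.489980×0.2=0.497996, v=-16.684000/4.979960=-3.350228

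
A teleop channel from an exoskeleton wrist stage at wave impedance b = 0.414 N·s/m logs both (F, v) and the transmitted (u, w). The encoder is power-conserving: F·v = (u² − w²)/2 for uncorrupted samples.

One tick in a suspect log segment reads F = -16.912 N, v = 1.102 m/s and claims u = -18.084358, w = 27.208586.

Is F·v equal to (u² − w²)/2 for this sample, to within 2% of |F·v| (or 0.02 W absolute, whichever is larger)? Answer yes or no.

F·v = (-16.912)×1.102 = -18.637024 W.
(u² − w²)/2 = (327.044004 − 740.307152)/2 = -206.631574 W.
|Δ| = 187.994550;  2% of max(1, |F·v|) = 0.372740.

no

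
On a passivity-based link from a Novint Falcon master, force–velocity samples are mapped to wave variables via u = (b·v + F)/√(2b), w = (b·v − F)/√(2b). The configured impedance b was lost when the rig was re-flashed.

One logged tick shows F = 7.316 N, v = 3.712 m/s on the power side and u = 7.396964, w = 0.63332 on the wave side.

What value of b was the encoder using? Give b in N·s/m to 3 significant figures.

u + w = 8.030284;  u + w = √(2b)·v, so √(2b) = 8.030284/3.712 = 2.163331.
b = (√(2b))²/2 = 4.680000/2 = 2.340000.
(Check via u − w = 2F/√(2b): u − w = 6.763644, 2F/√(2b) = 6.763644.)

b = 2.34 N·s/m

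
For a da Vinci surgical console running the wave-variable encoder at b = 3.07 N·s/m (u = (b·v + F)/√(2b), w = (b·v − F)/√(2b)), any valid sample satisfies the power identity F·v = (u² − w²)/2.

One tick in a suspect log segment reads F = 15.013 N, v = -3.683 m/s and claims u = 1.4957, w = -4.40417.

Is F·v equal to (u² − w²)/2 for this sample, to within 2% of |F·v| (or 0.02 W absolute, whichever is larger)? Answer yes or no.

F·v = 15.013×(-3.683) = -55.2929 W.
(u² − w²)/2 = (2.2371 − 19.3967)/2 = -8.5798 W.
|Δ| = 46.7131;  2% of max(1, |F·v|) = 1.1059.

no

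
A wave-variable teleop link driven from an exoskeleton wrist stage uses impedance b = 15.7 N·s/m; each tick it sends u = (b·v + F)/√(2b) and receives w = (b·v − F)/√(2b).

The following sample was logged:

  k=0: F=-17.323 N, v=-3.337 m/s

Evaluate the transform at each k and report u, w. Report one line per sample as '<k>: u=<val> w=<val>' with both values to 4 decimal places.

0: u=-12.4410 w=-6.2581

k=0: b·v=15.7×(-3.337)=-52.3909; √(2b)=5.6036; u=(-52.3909+(-17.323))/5.6036=-12.4410, w=(-52.3909−(-17.323))/5.6036=-6.2581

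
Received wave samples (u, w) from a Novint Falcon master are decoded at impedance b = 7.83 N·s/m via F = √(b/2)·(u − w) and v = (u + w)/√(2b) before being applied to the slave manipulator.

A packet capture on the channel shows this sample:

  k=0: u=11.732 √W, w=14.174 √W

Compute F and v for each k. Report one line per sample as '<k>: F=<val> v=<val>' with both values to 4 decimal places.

0: F=-4.8318 v=6.5464

k=0: u−w=-2.4420, u+w=25.9060; √(b/2)=1.9786, √(2b)=3.9573; F=1.9786×(-2.442)=-4.8318, v=25.9060/3.9573=6.5464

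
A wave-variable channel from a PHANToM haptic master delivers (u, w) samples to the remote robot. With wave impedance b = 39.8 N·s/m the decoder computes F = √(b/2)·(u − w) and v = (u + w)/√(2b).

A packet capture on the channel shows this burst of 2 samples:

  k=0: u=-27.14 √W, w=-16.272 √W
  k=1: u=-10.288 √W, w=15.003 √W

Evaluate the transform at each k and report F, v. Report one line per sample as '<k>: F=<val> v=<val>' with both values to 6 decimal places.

k=0: u−w=-10.868000, u+w=-43.412000; √(b/2)=4.460942, √(2b)=8.921883; F=4.460942×(-10.868)=-48.481513, v=-43.412000/8.921883=-4.865789
k=1: u−w=-25.291000, u+w=4.715000; √(b/2)=4.460942, √(2b)=8.921883; F=4.460942×(-25.291)=-112.821674, v=4.715000/8.921883=0.528476

0: F=-48.481513 v=-4.865789
1: F=-112.821674 v=0.528476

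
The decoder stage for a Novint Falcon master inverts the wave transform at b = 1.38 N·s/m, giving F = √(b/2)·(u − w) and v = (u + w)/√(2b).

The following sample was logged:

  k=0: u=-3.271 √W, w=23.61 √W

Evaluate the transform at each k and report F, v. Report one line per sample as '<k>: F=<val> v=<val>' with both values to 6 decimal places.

0: F=-22.329036 v=12.242639

k=0: u−w=-26.881000, u+w=20.339000; √(b/2)=0.830662, √(2b)=1.661325; F=0.830662×(-26.881)=-22.329036, v=20.339000/1.661325=12.242639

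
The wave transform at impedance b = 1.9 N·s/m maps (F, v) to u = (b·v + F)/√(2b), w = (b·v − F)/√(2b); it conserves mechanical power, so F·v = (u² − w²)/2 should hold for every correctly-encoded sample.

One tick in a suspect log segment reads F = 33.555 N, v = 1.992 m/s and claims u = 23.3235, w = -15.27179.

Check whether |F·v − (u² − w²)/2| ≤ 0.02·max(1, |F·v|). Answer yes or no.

no

F·v = 33.555×1.992 = 66.84156 W.
(u² − w²)/2 = (543.98565 − 233.22757)/2 = 155.37904 W.
|Δ| = 88.53748;  2% of max(1, |F·v|) = 1.33683.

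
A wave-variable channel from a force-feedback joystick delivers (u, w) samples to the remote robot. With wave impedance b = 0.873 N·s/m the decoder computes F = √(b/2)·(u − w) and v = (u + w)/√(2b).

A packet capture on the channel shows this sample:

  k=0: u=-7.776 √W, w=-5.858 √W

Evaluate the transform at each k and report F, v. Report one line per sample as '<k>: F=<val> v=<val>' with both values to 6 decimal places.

k=0: u−w=-1.918000, u+w=-13.634000; √(b/2)=0.660681, √(2b)=1.321363; F=0.660681×(-1.918)=-1.267187, v=-13.634000/1.321363=-10.318134

0: F=-1.267187 v=-10.318134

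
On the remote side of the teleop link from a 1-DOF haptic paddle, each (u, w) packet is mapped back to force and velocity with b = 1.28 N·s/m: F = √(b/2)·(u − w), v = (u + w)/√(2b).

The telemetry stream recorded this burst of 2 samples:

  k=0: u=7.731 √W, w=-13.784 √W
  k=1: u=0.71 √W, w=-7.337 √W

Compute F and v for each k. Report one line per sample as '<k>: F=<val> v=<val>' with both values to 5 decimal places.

0: F=17.21200 v=-3.78313
1: F=6.43760 v=-4.14187

k=0: u−w=21.51500, u+w=-6.05300; √(b/2)=0.80000, √(2b)=1.60000; F=0.80000×21.515=17.21200, v=-6.05300/1.60000=-3.78313
k=1: u−w=8.04700, u+w=-6.62700; √(b/2)=0.80000, √(2b)=1.60000; F=0.80000×8.047=6.43760, v=-6.62700/1.60000=-4.14187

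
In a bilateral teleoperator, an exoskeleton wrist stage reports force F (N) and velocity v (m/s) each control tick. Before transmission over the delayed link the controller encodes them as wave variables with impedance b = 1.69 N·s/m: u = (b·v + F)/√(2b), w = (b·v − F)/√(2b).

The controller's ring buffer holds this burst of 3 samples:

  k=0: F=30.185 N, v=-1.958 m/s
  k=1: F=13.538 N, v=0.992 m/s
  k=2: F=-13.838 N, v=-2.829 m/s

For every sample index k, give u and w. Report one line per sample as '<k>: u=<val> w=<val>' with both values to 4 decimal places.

0: u=14.6186 w=-18.2183
1: u=8.2756 w=-6.4518
2: u=-10.1274 w=4.9264

k=0: b·v=1.69×(-1.958)=-3.3090; √(2b)=1.8385; u=(-3.3090+30.185)/1.8385=14.6186, w=(-3.3090−30.185)/1.8385=-18.2183
k=1: b·v=1.69×0.992=1.6765; √(2b)=1.8385; u=(1.6765+13.538)/1.8385=8.2756, w=(1.6765−13.538)/1.8385=-6.4518
k=2: b·v=1.69×(-2.829)=-4.7810; √(2b)=1.8385; u=(-4.7810+(-13.838))/1.8385=-10.1274, w=(-4.7810−(-13.838))/1.8385=4.9264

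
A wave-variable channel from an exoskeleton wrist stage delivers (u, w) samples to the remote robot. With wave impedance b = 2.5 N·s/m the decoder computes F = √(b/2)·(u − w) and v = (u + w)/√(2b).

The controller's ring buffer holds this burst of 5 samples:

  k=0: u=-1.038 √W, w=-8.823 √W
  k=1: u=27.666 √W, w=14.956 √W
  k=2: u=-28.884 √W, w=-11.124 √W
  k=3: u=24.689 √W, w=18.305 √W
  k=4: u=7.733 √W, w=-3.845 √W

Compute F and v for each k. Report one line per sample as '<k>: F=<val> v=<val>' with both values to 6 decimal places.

k=0: u−w=7.785000, u+w=-9.861000; √(b/2)=1.118034, √(2b)=2.236068; F=1.118034×7.785=8.703895, v=-9.861000/2.236068=-4.409973
k=1: u−w=12.710000, u+w=42.622000; √(b/2)=1.118034, √(2b)=2.236068; F=1.118034×12.71=14.210212, v=42.622000/2.236068=19.061138
k=2: u−w=-17.760000, u+w=-40.008000; √(b/2)=1.118034, √(2b)=2.236068; F=1.118034×(-17.76)=-19.856284, v=-40.008000/2.236068=-17.892122
k=3: u−w=6.384000, u+w=42.994000; √(b/2)=1.118034, √(2b)=2.236068; F=1.118034×6.384=7.137529, v=42.994000/2.236068=19.227501
k=4: u−w=11.578000, u+w=3.888000; √(b/2)=1.118034, √(2b)=2.236068; F=1.118034×11.578=12.944598, v=3.888000/2.236068=1.738766

0: F=8.703895 v=-4.409973
1: F=14.210212 v=19.061138
2: F=-19.856284 v=-17.892122
3: F=7.137529 v=19.227501
4: F=12.944598 v=1.738766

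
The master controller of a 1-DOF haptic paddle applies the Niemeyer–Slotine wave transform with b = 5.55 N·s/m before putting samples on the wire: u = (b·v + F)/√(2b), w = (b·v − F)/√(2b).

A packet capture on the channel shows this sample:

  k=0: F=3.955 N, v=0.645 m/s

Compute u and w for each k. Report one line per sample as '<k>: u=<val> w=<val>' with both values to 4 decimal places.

k=0: b·v=5.55×0.645=3.5797; √(2b)=3.3317; u=(3.5797+3.955)/3.3317=2.2616, w=(3.5797−3.955)/3.3317=-0.1126

0: u=2.2616 w=-0.1126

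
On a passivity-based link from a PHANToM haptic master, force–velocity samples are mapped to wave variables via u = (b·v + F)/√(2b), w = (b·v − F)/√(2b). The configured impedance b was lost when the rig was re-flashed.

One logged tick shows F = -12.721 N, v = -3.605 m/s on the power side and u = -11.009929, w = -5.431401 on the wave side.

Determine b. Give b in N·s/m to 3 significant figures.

b = 10.4 N·s/m

u + w = -16.441330;  u + w = √(2b)·v, so √(2b) = -16.441330/(-3.605) = 4.560702.
b = (√(2b))²/2 = 20.800001/2 = 10.400000.
(Check via u − w = 2F/√(2b): u − w = -5.578528, 2F/√(2b) = -5.578527.)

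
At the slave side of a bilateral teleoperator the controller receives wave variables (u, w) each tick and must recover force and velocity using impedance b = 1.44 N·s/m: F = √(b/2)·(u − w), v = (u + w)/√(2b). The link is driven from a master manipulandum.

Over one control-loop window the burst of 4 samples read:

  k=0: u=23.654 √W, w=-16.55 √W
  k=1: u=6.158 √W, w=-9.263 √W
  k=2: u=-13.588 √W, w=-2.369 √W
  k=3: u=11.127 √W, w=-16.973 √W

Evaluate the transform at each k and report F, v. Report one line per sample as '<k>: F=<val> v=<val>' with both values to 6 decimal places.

k=0: u−w=40.204000, u+w=7.104000; √(b/2)=0.848528, √(2b)=1.697056; F=0.848528×40.204=34.114225, v=7.104000/1.697056=4.186072
k=1: u−w=15.421000, u+w=-3.105000; √(b/2)=0.848528, √(2b)=1.697056; F=0.848528×15.421=13.085152, v=-3.105000/1.697056=-1.829639
k=2: u−w=-11.219000, u+w=-15.957000; √(b/2)=0.848528, √(2b)=1.697056; F=0.848528×(-11.219)=-9.519637, v=-15.957000/1.697056=-9.402752
k=3: u−w=28.100000, u+w=-5.846000; √(b/2)=0.848528, √(2b)=1.697056; F=0.848528×28.1=23.843641, v=-5.846000/1.697056=-3.444789

0: F=34.114225 v=4.186072
1: F=13.085152 v=-1.829639
2: F=-9.519637 v=-9.402752
3: F=23.843641 v=-3.444789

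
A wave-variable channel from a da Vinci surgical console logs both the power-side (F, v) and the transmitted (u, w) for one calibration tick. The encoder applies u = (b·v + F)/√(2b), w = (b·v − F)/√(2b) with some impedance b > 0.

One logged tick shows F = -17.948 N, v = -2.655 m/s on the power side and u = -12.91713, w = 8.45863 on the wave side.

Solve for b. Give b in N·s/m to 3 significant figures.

b = 1.41 N·s/m

u + w = -4.45850;  u + w = √(2b)·v, so √(2b) = -4.45850/(-2.655) = 1.67928.
b = (√(2b))²/2 = 2.82000/2 = 1.41000.
(Check via u − w = 2F/√(2b): u − w = -21.37576, 2F/√(2b) = -21.37577.)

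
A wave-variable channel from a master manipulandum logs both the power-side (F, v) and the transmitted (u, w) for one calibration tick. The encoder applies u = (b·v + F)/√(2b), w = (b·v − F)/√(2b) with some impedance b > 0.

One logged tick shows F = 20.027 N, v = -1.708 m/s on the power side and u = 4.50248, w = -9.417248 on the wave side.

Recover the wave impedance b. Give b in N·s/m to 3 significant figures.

b = 4.14 N·s/m

u + w = -4.914768;  u + w = √(2b)·v, so √(2b) = -4.914768/(-1.708) = 2.877499.
b = (√(2b))²/2 = 8.280000/2 = 4.140000.
(Check via u − w = 2F/√(2b): u − w = 13.919728, 2F/√(2b) = 13.919728.)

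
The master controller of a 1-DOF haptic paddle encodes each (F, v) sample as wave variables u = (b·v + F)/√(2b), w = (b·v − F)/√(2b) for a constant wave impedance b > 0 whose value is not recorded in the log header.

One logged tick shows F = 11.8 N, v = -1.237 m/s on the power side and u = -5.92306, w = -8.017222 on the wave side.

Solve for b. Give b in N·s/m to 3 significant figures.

u + w = -13.940282;  u + w = √(2b)·v, so √(2b) = -13.940282/(-1.237) = 11.269428.
b = (√(2b))²/2 = 127.000000/2 = 63.500000.
(Check via u − w = 2F/√(2b): u − w = 2.094162, 2F/√(2b) = 2.094161.)

b = 63.5 N·s/m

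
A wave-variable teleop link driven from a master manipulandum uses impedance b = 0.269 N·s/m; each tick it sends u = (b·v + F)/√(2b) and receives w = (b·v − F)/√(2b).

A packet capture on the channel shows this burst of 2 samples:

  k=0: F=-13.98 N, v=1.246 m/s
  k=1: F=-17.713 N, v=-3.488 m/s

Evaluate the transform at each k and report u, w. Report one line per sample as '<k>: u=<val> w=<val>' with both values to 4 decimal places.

k=0: b·v=0.269×1.246=0.3352; √(2b)=0.7335; u=(0.3352+(-13.98))/0.7335=-18.6027, w=(0.3352−(-13.98))/0.7335=19.5167
k=1: b·v=0.269×(-3.488)=-0.9383; √(2b)=0.7335; u=(-0.9383+(-17.713))/0.7335=-25.4283, w=(-0.9383−(-17.713))/0.7335=22.8699

0: u=-18.6027 w=19.5167
1: u=-25.4283 w=22.8699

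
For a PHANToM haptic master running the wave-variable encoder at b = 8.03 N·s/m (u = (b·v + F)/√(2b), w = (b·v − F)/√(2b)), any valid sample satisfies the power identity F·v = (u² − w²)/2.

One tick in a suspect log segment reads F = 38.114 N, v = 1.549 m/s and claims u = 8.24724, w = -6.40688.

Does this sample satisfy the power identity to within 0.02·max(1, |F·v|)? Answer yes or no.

no

F·v = 38.114×1.549 = 59.03859 W.
(u² − w²)/2 = (68.01697 − 41.04811)/2 = 13.48443 W.
|Δ| = 45.55416;  2% of max(1, |F·v|) = 1.18077.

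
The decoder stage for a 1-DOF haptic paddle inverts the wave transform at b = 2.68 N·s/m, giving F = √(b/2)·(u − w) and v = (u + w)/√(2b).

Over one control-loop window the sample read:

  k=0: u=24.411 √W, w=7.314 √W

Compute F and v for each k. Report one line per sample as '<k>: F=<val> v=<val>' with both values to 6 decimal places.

0: F=19.791208 v=13.703113

k=0: u−w=17.097000, u+w=31.725000; √(b/2)=1.157584, √(2b)=2.315167; F=1.157584×17.097=19.791208, v=31.725000/2.315167=13.703113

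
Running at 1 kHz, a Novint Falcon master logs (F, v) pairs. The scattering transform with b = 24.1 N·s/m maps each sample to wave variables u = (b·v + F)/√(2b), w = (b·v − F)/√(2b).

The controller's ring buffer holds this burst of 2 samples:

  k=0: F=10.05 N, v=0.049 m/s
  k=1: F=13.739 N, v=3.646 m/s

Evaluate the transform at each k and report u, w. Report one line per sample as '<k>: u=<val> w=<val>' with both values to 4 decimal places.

0: u=1.6177 w=-1.2775
1: u=14.6353 w=10.6775

k=0: b·v=24.1×0.049=1.1809; √(2b)=6.9426; u=(1.1809+10.05)/6.9426=1.6177, w=(1.1809−10.05)/6.9426=-1.2775
k=1: b·v=24.1×3.646=87.8686; √(2b)=6.9426; u=(87.8686+13.739)/6.9426=14.6353, w=(87.8686−13.739)/6.9426=10.6775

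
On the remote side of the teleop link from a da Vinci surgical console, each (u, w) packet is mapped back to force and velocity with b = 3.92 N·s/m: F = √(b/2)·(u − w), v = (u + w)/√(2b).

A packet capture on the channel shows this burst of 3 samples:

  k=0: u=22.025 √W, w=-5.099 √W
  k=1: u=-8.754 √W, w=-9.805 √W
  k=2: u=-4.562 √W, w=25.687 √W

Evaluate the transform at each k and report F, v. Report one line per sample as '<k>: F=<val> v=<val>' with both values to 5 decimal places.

k=0: u−w=27.12400, u+w=16.92600; √(b/2)=1.40000, √(2b)=2.80000; F=1.40000×27.124=37.97360, v=16.92600/2.80000=6.04500
k=1: u−w=1.05100, u+w=-18.55900; √(b/2)=1.40000, √(2b)=2.80000; F=1.40000×1.051=1.47140, v=-18.55900/2.80000=-6.62821
k=2: u−w=-30.24900, u+w=21.12500; √(b/2)=1.40000, √(2b)=2.80000; F=1.40000×(-30.249)=-42.34860, v=21.12500/2.80000=7.54464

0: F=37.97360 v=6.04500
1: F=1.47140 v=-6.62821
2: F=-42.34860 v=7.54464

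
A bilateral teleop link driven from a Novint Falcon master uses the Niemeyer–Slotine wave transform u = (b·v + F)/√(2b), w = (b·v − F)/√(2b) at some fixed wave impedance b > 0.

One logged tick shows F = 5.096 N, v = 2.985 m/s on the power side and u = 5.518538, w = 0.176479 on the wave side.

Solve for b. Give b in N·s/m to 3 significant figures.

u + w = 5.695017;  u + w = √(2b)·v, so √(2b) = 5.695017/2.985 = 1.907878.
b = (√(2b))²/2 = 3.640000/2 = 1.820000.
(Check via u − w = 2F/√(2b): u − w = 5.342059, 2F/√(2b) = 5.342060.)

b = 1.82 N·s/m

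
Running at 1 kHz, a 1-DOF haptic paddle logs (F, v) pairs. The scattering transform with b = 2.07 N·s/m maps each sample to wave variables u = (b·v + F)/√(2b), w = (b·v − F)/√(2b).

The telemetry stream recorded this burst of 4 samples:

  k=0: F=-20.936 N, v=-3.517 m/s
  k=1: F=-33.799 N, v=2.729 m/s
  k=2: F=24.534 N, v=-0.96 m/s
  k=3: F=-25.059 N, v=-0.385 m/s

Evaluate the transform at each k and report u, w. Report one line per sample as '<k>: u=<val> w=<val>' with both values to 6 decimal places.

0: u=-13.867501 w=6.711464
1: u=-13.834955 w=19.387649
2: u=11.081148 w=-13.034459
3: u=-12.707506 w=11.924147

k=0: b·v=2.07×(-3.517)=-7.280190; √(2b)=2.034699; u=(-7.280190+(-20.936))/2.034699=-13.867501, w=(-7.280190−(-20.936))/2.034699=6.711464
k=1: b·v=2.07×2.729=5.649030; √(2b)=2.034699; u=(5.649030+(-33.799))/2.034699=-13.834955, w=(5.649030−(-33.799))/2.034699=19.387649
k=2: b·v=2.07×(-0.96)=-1.987200; √(2b)=2.034699; u=(-1.987200+24.534)/2.034699=11.081148, w=(-1.987200−24.534)/2.034699=-13.034459
k=3: b·v=2.07×(-0.385)=-0.796950; √(2b)=2.034699; u=(-0.796950+(-25.059))/2.034699=-12.707506, w=(-0.796950−(-25.059))/2.034699=11.924147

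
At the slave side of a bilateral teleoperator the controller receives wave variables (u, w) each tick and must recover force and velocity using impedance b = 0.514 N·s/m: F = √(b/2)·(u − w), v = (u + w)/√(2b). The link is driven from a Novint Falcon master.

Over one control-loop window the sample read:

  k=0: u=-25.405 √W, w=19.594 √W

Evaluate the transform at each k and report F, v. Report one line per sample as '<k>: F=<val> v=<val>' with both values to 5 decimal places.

k=0: u−w=-44.99900, u+w=-5.81100; √(b/2)=0.50695, √(2b)=1.01390; F=0.50695×(-44.999)=-22.81232, v=-5.81100/1.01390=-5.73132

0: F=-22.81232 v=-5.73132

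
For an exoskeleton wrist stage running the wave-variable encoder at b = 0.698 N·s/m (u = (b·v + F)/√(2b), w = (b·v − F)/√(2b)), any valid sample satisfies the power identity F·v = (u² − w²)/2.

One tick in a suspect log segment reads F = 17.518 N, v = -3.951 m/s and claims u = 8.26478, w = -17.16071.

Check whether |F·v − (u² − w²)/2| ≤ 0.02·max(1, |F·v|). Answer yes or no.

no

F·v = 17.518×(-3.951) = -69.21362 W.
(u² − w²)/2 = (68.30659 − 294.48997)/2 = -113.09169 W.
|Δ| = 43.87807;  2% of max(1, |F·v|) = 1.38427.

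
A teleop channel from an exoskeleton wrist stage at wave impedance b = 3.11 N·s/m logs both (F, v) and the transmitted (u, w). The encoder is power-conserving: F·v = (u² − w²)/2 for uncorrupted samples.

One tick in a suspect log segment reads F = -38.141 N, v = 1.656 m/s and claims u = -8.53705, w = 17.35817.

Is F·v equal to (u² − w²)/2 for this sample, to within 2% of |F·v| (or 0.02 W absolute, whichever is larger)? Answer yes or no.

F·v = (-38.141)×1.656 = -63.1615 W.
(u² − w²)/2 = (72.8812 − 301.3061)/2 = -114.2124 W.
|Δ| = 51.0509;  2% of max(1, |F·v|) = 1.2632.

no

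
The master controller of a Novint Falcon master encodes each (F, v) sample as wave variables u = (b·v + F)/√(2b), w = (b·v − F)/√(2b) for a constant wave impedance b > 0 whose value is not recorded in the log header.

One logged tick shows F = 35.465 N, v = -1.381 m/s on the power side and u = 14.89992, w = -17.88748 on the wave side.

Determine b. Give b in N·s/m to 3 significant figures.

u + w = -2.98756;  u + w = √(2b)·v, so √(2b) = -2.98756/(-1.381) = 2.16333.
b = (√(2b))²/2 = 4.68000/2 = 2.34000.
(Check via u − w = 2F/√(2b): u − w = 32.78740, 2F/√(2b) = 32.78740.)

b = 2.34 N·s/m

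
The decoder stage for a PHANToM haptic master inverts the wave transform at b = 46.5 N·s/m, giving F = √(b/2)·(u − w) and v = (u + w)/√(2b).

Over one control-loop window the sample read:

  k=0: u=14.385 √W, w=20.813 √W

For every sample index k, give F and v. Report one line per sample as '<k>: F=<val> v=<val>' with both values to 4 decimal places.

k=0: u−w=-6.4280, u+w=35.1980; √(b/2)=4.8218, √(2b)=9.6437; F=4.8218×(-6.428)=-30.9947, v=35.1980/9.6437=3.6499

0: F=-30.9947 v=3.6499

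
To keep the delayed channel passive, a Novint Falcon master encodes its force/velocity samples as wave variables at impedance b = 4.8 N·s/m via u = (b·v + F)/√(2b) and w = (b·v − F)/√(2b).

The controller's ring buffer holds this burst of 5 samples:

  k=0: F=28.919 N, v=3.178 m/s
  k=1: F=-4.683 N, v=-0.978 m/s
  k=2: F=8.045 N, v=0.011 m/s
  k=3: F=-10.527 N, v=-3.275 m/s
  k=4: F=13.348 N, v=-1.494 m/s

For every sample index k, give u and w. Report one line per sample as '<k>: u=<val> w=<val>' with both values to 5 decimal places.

0: u=14.25690 w=-4.41023
1: u=-3.02654 w=-0.00368
2: u=2.61355 w=-2.57947
3: u=-8.47118 w=-1.67603
4: u=1.99355 w=-6.62254

k=0: b·v=4.8×3.178=15.25440; √(2b)=3.09839; u=(15.25440+28.919)/3.09839=14.25690, w=(15.25440−28.919)/3.09839=-4.41023
k=1: b·v=4.8×(-0.978)=-4.69440; √(2b)=3.09839; u=(-4.69440+(-4.683))/3.09839=-3.02654, w=(-4.69440−(-4.683))/3.09839=-0.00368
k=2: b·v=4.8×0.011=0.05280; √(2b)=3.09839; u=(0.05280+8.045)/3.09839=2.61355, w=(0.05280−8.045)/3.09839=-2.57947
k=3: b·v=4.8×(-3.275)=-15.72000; √(2b)=3.09839; u=(-15.72000+(-10.527))/3.09839=-8.47118, w=(-15.72000−(-10.527))/3.09839=-1.67603
k=4: b·v=4.8×(-1.494)=-7.17120; √(2b)=3.09839; u=(-7.17120+13.348)/3.09839=1.99355, w=(-7.17120−13.348)/3.09839=-6.62254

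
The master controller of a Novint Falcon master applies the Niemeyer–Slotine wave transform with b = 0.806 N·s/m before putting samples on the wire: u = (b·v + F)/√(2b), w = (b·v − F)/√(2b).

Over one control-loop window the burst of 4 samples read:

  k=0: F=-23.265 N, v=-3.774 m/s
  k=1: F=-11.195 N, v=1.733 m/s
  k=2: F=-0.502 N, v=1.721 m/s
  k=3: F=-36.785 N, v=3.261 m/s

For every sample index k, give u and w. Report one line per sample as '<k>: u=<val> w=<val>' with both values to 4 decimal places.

0: u=-20.7198 w=15.9282
1: u=-7.7173 w=9.9176
2: u=0.6971 w=1.4879
3: u=-26.9025 w=31.0428

k=0: b·v=0.806×(-3.774)=-3.0418; √(2b)=1.2696; u=(-3.0418+(-23.265))/1.2696=-20.7198, w=(-3.0418−(-23.265))/1.2696=15.9282
k=1: b·v=0.806×1.733=1.3968; √(2b)=1.2696; u=(1.3968+(-11.195))/1.2696=-7.7173, w=(1.3968−(-11.195))/1.2696=9.9176
k=2: b·v=0.806×1.721=1.3871; √(2b)=1.2696; u=(1.3871+(-0.502))/1.2696=0.6971, w=(1.3871−(-0.502))/1.2696=1.4879
k=3: b·v=0.806×3.261=2.6284; √(2b)=1.2696; u=(2.6284+(-36.785))/1.2696=-26.9025, w=(2.6284−(-36.785))/1.2696=31.0428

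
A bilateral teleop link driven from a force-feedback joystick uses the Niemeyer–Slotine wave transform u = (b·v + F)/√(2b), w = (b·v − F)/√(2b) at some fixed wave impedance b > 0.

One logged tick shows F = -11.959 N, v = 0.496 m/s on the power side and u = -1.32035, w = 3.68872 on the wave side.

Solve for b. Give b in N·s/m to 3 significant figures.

u + w = 2.3684;  u + w = √(2b)·v, so √(2b) = 2.3684/0.496 = 4.7749.
b = (√(2b))²/2 = 22.8000/2 = 11.4000.
(Check via u − w = 2F/√(2b): u − w = -5.0091, 2F/√(2b) = -5.0091.)

b = 11.4 N·s/m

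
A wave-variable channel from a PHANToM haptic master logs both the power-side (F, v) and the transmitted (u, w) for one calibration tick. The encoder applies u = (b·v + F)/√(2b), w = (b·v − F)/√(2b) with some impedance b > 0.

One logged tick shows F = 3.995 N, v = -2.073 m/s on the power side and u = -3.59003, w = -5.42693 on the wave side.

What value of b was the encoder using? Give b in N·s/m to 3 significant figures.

b = 9.46 N·s/m

u + w = -9.01696;  u + w = √(2b)·v, so √(2b) = -9.01696/(-2.073) = 4.34972.
b = (√(2b))²/2 = 18.92002/2 = 9.46001.
(Check via u − w = 2F/√(2b): u − w = 1.83690, 2F/√(2b) = 1.83690.)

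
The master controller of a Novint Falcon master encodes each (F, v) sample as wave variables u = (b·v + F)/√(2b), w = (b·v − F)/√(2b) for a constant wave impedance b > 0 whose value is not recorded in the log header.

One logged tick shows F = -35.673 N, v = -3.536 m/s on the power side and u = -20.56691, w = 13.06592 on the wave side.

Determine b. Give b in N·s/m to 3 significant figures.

b = 2.25 N·s/m

u + w = -7.50099;  u + w = √(2b)·v, so √(2b) = -7.50099/(-3.536) = 2.12132.
b = (√(2b))²/2 = 4.50000/2 = 2.25000.
(Check via u − w = 2F/√(2b): u − w = -33.63283, 2F/√(2b) = -33.63282.)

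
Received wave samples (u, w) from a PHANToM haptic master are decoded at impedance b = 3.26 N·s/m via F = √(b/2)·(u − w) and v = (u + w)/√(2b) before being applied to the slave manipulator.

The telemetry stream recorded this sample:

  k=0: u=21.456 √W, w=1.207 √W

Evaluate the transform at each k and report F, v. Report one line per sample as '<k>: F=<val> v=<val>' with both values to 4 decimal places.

0: F=25.8522 v=8.8755

k=0: u−w=20.2490, u+w=22.6630; √(b/2)=1.2767, √(2b)=2.5534; F=1.2767×20.249=25.8522, v=22.6630/2.5534=8.8755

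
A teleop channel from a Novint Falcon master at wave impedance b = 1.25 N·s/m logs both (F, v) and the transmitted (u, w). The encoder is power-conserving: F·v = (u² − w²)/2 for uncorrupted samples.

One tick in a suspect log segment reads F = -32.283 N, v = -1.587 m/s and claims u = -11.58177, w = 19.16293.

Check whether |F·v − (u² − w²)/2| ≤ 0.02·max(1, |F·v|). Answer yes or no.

F·v = (-32.283)×(-1.587) = 51.2331 W.
(u² − w²)/2 = (134.1374 − 367.2179)/2 = -116.5402 W.
|Δ| = 167.7734;  2% of max(1, |F·v|) = 1.0247.

no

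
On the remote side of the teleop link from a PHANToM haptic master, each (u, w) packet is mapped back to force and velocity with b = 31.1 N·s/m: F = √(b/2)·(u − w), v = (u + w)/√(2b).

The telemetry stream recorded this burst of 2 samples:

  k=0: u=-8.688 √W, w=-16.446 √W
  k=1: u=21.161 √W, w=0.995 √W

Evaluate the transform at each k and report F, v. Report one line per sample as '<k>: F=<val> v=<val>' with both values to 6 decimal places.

k=0: u−w=7.758000, u+w=-25.134000; √(b/2)=3.943349, √(2b)=7.886698; F=3.943349×7.758=30.592500, v=-25.134000/7.886698=-3.186885
k=1: u−w=20.166000, u+w=22.156000; √(b/2)=3.943349, √(2b)=7.886698; F=3.943349×20.166=79.521573, v=22.156000/7.886698=2.809287

0: F=30.592500 v=-3.186885
1: F=79.521573 v=2.809287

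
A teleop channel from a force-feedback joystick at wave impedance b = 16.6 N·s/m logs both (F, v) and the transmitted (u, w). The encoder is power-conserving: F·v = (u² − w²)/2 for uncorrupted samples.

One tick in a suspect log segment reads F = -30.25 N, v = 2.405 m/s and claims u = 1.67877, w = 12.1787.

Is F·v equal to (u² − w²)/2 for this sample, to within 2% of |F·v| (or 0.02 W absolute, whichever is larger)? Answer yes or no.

yes

F·v = (-30.25)×2.405 = -72.7512 W.
(u² − w²)/2 = (2.8183 − 148.3207)/2 = -72.7512 W.
|Δ| = 0.0000;  2% of max(1, |F·v|) = 1.4550.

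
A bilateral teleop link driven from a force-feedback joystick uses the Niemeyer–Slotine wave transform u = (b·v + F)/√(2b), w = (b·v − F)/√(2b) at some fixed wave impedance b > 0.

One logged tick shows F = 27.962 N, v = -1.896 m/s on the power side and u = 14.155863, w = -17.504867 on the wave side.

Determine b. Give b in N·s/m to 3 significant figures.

u + w = -3.349004;  u + w = √(2b)·v, so √(2b) = -3.349004/(-1.896) = 1.766352.
b = (√(2b))²/2 = 3.120001/2 = 1.560000.
(Check via u − w = 2F/√(2b): u − w = 31.660730, 2F/√(2b) = 31.660728.)

b = 1.56 N·s/m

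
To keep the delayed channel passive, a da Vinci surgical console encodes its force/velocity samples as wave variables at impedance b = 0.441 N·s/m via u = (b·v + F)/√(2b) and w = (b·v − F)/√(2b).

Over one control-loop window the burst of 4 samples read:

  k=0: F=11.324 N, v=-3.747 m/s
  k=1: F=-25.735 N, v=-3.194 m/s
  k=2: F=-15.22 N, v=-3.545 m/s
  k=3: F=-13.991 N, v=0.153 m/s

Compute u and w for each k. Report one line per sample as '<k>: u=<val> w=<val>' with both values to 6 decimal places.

0: u=10.298236 w=-13.817225
1: u=-28.902301 w=25.902660
2: u=-17.870810 w=14.541528
3: u=-14.825692 w=14.969382

k=0: b·v=0.441×(-3.747)=-1.652427; √(2b)=0.939149; u=(-1.652427+11.324)/0.939149=10.298236, w=(-1.652427−11.324)/0.939149=-13.817225
k=1: b·v=0.441×(-3.194)=-1.408554; √(2b)=0.939149; u=(-1.408554+(-25.735))/0.939149=-28.902301, w=(-1.408554−(-25.735))/0.939149=25.902660
k=2: b·v=0.441×(-3.545)=-1.563345; √(2b)=0.939149; u=(-1.563345+(-15.22))/0.939149=-17.870810, w=(-1.563345−(-15.22))/0.939149=14.541528
k=3: b·v=0.441×0.153=0.067473; √(2b)=0.939149; u=(0.067473+(-13.991))/0.939149=-14.825692, w=(0.067473−(-13.991))/0.939149=14.969382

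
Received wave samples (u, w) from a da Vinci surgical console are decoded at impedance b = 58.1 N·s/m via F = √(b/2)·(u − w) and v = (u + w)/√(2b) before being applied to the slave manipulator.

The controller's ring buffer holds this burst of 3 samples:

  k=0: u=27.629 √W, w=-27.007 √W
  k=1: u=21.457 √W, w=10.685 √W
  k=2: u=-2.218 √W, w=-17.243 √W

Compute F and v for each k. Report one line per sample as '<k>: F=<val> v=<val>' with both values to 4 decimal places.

0: F=294.4774 v=0.0577
1: F=58.0590 v=2.9817
2: F=80.9818 v=-1.8054

k=0: u−w=54.6360, u+w=0.6220; √(b/2)=5.3898, √(2b)=10.7796; F=5.3898×54.636=294.4774, v=0.6220/10.7796=0.0577
k=1: u−w=10.7720, u+w=32.1420; √(b/2)=5.3898, √(2b)=10.7796; F=5.3898×10.772=58.0590, v=32.1420/10.7796=2.9817
k=2: u−w=15.0250, u+w=-19.4610; √(b/2)=5.3898, √(2b)=10.7796; F=5.3898×15.025=80.9818, v=-19.4610/10.7796=-1.8054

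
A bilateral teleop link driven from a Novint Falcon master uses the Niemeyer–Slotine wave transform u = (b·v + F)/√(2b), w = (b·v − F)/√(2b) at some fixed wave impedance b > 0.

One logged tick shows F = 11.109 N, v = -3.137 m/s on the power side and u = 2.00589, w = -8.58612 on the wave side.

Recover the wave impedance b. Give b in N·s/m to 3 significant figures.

u + w = -6.58023;  u + w = √(2b)·v, so √(2b) = -6.58023/(-3.137) = 2.09762.
b = (√(2b))²/2 = 4.40000/2 = 2.20000.
(Check via u − w = 2F/√(2b): u − w = 10.59201, 2F/√(2b) = 10.59201.)

b = 2.2 N·s/m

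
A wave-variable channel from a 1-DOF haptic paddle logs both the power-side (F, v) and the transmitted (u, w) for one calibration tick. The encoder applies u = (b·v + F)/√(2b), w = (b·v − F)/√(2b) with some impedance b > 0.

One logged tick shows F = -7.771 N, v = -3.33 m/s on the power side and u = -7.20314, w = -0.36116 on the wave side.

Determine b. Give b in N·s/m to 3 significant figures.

u + w = -7.56430;  u + w = √(2b)·v, so √(2b) = -7.56430/(-3.33) = 2.27156.
b = (√(2b))²/2 = 5.15999/2 = 2.58000.
(Check via u − w = 2F/√(2b): u − w = -6.84198, 2F/√(2b) = -6.84199.)

b = 2.58 N·s/m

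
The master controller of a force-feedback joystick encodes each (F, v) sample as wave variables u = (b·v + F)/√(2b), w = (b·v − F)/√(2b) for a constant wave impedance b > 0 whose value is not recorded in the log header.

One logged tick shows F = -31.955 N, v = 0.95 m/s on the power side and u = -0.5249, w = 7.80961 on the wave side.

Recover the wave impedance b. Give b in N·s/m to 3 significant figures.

u + w = 7.28471;  u + w = √(2b)·v, so √(2b) = 7.28471/0.95 = 7.66812.
b = (√(2b))²/2 = 58.80000/2 = 29.40000.
(Check via u − w = 2F/√(2b): u − w = -8.33451, 2F/√(2b) = -8.33451.)

b = 29.4 N·s/m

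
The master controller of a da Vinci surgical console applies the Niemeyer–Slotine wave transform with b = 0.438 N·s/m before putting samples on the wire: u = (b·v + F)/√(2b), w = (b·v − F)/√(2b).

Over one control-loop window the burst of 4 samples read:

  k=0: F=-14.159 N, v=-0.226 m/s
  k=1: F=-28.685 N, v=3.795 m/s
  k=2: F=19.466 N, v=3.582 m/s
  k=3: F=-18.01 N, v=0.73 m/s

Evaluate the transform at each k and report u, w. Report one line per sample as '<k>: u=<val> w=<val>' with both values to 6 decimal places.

k=0: b·v=0.438×(-0.226)=-0.098988; √(2b)=0.935949; u=(-0.098988+(-14.159))/0.935949=-15.233728, w=(-0.098988−(-14.159))/0.935949=15.022203
k=1: b·v=0.438×3.795=1.662210; √(2b)=0.935949; u=(1.662210+(-28.685))/0.935949=-28.872084, w=(1.662210−(-28.685))/0.935949=32.424009
k=2: b·v=0.438×3.582=1.568916; √(2b)=0.935949; u=(1.568916+19.466)/0.935949=22.474432, w=(1.568916−19.466)/0.935949=-19.121864
k=3: b·v=0.438×0.73=0.319740; √(2b)=0.935949; u=(0.319740+(-18.01))/0.935949=-18.900886, w=(0.319740−(-18.01))/0.935949=19.584129

0: u=-15.233728 w=15.022203
1: u=-28.872084 w=32.424009
2: u=22.474432 w=-19.121864
3: u=-18.900886 w=19.584129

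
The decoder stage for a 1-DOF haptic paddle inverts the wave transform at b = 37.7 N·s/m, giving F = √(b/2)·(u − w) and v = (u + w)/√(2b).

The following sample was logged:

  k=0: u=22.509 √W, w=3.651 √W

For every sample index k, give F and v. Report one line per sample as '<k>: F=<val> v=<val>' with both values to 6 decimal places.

k=0: u−w=18.858000, u+w=26.160000; √(b/2)=4.341659, √(2b)=8.683317; F=4.341659×18.858=81.874999, v=26.160000/8.683317=3.012673

0: F=81.874999 v=3.012673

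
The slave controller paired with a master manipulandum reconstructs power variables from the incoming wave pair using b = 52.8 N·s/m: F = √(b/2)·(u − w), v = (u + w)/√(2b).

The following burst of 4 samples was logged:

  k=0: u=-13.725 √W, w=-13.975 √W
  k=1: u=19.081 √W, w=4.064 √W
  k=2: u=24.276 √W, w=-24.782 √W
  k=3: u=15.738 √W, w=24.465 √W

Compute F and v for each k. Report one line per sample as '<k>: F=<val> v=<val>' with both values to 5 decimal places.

k=0: u−w=0.25000, u+w=-27.70000; √(b/2)=5.13809, √(2b)=10.27619; F=5.13809×0.25=1.28452, v=-27.70000/10.27619=-2.69555
k=1: u−w=15.01700, u+w=23.14500; √(b/2)=5.13809, √(2b)=10.27619; F=5.13809×15.017=77.15874, v=23.14500/10.27619=2.25229
k=2: u−w=49.05800, u+w=-0.50600; √(b/2)=5.13809, √(2b)=10.27619; F=5.13809×49.058=252.06457, v=-0.50600/10.27619=-0.04924
k=3: u−w=-8.72700, u+w=40.20300; √(b/2)=5.13809, √(2b)=10.27619; F=5.13809×(-8.727)=-44.84014, v=40.20300/10.27619=3.91225

0: F=1.28452 v=-2.69555
1: F=77.15874 v=2.25229
2: F=252.06457 v=-0.04924
3: F=-44.84014 v=3.91225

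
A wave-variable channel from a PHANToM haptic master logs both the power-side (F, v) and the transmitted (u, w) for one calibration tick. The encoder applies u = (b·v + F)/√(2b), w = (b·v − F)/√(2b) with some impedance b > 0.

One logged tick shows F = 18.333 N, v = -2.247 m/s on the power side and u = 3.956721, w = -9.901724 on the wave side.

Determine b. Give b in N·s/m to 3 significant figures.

b = 3.5 N·s/m

u + w = -5.945003;  u + w = √(2b)·v, so √(2b) = -5.945003/(-2.247) = 2.645751.
b = (√(2b))²/2 = 7.000000/2 = 3.500000.
(Check via u − w = 2F/√(2b): u − w = 13.858445, 2F/√(2b) = 13.858446.)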